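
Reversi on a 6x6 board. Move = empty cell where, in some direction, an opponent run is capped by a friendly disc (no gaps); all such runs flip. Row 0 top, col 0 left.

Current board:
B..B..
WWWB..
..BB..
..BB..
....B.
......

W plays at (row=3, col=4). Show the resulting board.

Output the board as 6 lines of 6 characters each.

Answer: B..B..
WWWB..
..BW..
..BBW.
....B.
......

Derivation:
Place W at (3,4); scan 8 dirs for brackets.
Dir NW: opp run (2,3) capped by W -> flip
Dir N: first cell '.' (not opp) -> no flip
Dir NE: first cell '.' (not opp) -> no flip
Dir W: opp run (3,3) (3,2), next='.' -> no flip
Dir E: first cell '.' (not opp) -> no flip
Dir SW: first cell '.' (not opp) -> no flip
Dir S: opp run (4,4), next='.' -> no flip
Dir SE: first cell '.' (not opp) -> no flip
All flips: (2,3)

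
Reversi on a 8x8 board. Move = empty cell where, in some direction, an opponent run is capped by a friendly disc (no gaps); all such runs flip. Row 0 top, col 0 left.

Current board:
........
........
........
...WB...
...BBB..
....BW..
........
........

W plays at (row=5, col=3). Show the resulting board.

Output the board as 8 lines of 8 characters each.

Place W at (5,3); scan 8 dirs for brackets.
Dir NW: first cell '.' (not opp) -> no flip
Dir N: opp run (4,3) capped by W -> flip
Dir NE: opp run (4,4), next='.' -> no flip
Dir W: first cell '.' (not opp) -> no flip
Dir E: opp run (5,4) capped by W -> flip
Dir SW: first cell '.' (not opp) -> no flip
Dir S: first cell '.' (not opp) -> no flip
Dir SE: first cell '.' (not opp) -> no flip
All flips: (4,3) (5,4)

Answer: ........
........
........
...WB...
...WBB..
...WWW..
........
........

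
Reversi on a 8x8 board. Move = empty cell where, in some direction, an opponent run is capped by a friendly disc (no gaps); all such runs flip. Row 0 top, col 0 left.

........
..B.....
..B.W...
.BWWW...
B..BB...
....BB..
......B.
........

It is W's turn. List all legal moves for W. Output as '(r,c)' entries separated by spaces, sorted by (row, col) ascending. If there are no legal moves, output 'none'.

(0,1): no bracket -> illegal
(0,2): flips 2 -> legal
(0,3): no bracket -> illegal
(1,1): flips 1 -> legal
(1,3): no bracket -> illegal
(2,0): no bracket -> illegal
(2,1): no bracket -> illegal
(2,3): no bracket -> illegal
(3,0): flips 1 -> legal
(3,5): no bracket -> illegal
(4,1): no bracket -> illegal
(4,2): no bracket -> illegal
(4,5): no bracket -> illegal
(4,6): no bracket -> illegal
(5,0): no bracket -> illegal
(5,1): no bracket -> illegal
(5,2): flips 1 -> legal
(5,3): flips 1 -> legal
(5,6): no bracket -> illegal
(5,7): no bracket -> illegal
(6,3): no bracket -> illegal
(6,4): flips 2 -> legal
(6,5): flips 2 -> legal
(6,7): no bracket -> illegal
(7,5): no bracket -> illegal
(7,6): no bracket -> illegal
(7,7): flips 3 -> legal

Answer: (0,2) (1,1) (3,0) (5,2) (5,3) (6,4) (6,5) (7,7)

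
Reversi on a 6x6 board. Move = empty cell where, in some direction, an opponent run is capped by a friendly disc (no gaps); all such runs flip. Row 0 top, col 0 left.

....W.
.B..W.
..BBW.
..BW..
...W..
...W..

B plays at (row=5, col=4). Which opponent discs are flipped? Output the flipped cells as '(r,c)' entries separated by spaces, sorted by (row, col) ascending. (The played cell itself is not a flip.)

Dir NW: opp run (4,3) capped by B -> flip
Dir N: first cell '.' (not opp) -> no flip
Dir NE: first cell '.' (not opp) -> no flip
Dir W: opp run (5,3), next='.' -> no flip
Dir E: first cell '.' (not opp) -> no flip
Dir SW: edge -> no flip
Dir S: edge -> no flip
Dir SE: edge -> no flip

Answer: (4,3)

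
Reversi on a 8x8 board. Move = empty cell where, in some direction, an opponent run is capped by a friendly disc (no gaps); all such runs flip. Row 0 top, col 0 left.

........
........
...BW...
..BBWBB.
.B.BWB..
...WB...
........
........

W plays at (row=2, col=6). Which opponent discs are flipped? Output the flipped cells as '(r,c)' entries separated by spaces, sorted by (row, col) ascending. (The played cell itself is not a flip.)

Dir NW: first cell '.' (not opp) -> no flip
Dir N: first cell '.' (not opp) -> no flip
Dir NE: first cell '.' (not opp) -> no flip
Dir W: first cell '.' (not opp) -> no flip
Dir E: first cell '.' (not opp) -> no flip
Dir SW: opp run (3,5) capped by W -> flip
Dir S: opp run (3,6), next='.' -> no flip
Dir SE: first cell '.' (not opp) -> no flip

Answer: (3,5)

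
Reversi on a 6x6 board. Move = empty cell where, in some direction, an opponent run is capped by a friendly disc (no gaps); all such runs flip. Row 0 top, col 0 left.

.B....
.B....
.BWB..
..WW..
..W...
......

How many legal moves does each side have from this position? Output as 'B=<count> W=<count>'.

-- B to move --
(1,2): no bracket -> illegal
(1,3): no bracket -> illegal
(2,4): no bracket -> illegal
(3,1): no bracket -> illegal
(3,4): no bracket -> illegal
(4,1): flips 1 -> legal
(4,3): flips 2 -> legal
(4,4): flips 2 -> legal
(5,1): no bracket -> illegal
(5,2): no bracket -> illegal
(5,3): no bracket -> illegal
B mobility = 3
-- W to move --
(0,0): flips 1 -> legal
(0,2): no bracket -> illegal
(1,0): flips 1 -> legal
(1,2): no bracket -> illegal
(1,3): flips 1 -> legal
(1,4): flips 1 -> legal
(2,0): flips 1 -> legal
(2,4): flips 1 -> legal
(3,0): no bracket -> illegal
(3,1): no bracket -> illegal
(3,4): no bracket -> illegal
W mobility = 6

Answer: B=3 W=6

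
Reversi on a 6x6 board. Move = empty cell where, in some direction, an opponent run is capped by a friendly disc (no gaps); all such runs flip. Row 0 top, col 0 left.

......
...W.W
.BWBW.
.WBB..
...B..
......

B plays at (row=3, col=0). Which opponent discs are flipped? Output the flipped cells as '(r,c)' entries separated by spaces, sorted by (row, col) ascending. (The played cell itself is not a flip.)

Dir NW: edge -> no flip
Dir N: first cell '.' (not opp) -> no flip
Dir NE: first cell 'B' (not opp) -> no flip
Dir W: edge -> no flip
Dir E: opp run (3,1) capped by B -> flip
Dir SW: edge -> no flip
Dir S: first cell '.' (not opp) -> no flip
Dir SE: first cell '.' (not opp) -> no flip

Answer: (3,1)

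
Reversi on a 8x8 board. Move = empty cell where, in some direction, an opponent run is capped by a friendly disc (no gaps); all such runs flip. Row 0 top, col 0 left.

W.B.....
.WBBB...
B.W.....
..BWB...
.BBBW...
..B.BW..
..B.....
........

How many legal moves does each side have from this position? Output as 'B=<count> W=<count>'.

-- B to move --
(0,1): no bracket -> illegal
(1,0): flips 1 -> legal
(2,1): no bracket -> illegal
(2,3): flips 1 -> legal
(2,4): flips 1 -> legal
(3,1): flips 1 -> legal
(3,5): no bracket -> illegal
(4,5): flips 1 -> legal
(4,6): no bracket -> illegal
(5,3): no bracket -> illegal
(5,6): flips 1 -> legal
(6,4): no bracket -> illegal
(6,5): no bracket -> illegal
(6,6): no bracket -> illegal
B mobility = 6
-- W to move --
(0,1): no bracket -> illegal
(0,3): no bracket -> illegal
(0,4): flips 1 -> legal
(0,5): no bracket -> illegal
(1,0): no bracket -> illegal
(1,5): flips 3 -> legal
(2,1): no bracket -> illegal
(2,3): no bracket -> illegal
(2,4): flips 1 -> legal
(2,5): no bracket -> illegal
(3,0): no bracket -> illegal
(3,1): flips 1 -> legal
(3,5): flips 1 -> legal
(4,0): flips 3 -> legal
(4,5): no bracket -> illegal
(5,0): no bracket -> illegal
(5,1): flips 1 -> legal
(5,3): flips 2 -> legal
(6,1): no bracket -> illegal
(6,3): no bracket -> illegal
(6,4): flips 1 -> legal
(6,5): no bracket -> illegal
(7,1): no bracket -> illegal
(7,2): flips 4 -> legal
(7,3): no bracket -> illegal
W mobility = 10

Answer: B=6 W=10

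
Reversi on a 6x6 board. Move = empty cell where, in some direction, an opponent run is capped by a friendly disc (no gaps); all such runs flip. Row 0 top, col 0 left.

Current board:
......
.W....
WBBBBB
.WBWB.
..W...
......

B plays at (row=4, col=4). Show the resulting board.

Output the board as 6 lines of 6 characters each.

Answer: ......
.W....
WBBBBB
.WBBB.
..W.B.
......

Derivation:
Place B at (4,4); scan 8 dirs for brackets.
Dir NW: opp run (3,3) capped by B -> flip
Dir N: first cell 'B' (not opp) -> no flip
Dir NE: first cell '.' (not opp) -> no flip
Dir W: first cell '.' (not opp) -> no flip
Dir E: first cell '.' (not opp) -> no flip
Dir SW: first cell '.' (not opp) -> no flip
Dir S: first cell '.' (not opp) -> no flip
Dir SE: first cell '.' (not opp) -> no flip
All flips: (3,3)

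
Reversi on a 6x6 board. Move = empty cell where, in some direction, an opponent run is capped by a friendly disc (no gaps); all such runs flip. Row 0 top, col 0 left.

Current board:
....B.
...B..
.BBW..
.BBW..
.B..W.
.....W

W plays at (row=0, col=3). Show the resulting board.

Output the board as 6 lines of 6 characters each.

Place W at (0,3); scan 8 dirs for brackets.
Dir NW: edge -> no flip
Dir N: edge -> no flip
Dir NE: edge -> no flip
Dir W: first cell '.' (not opp) -> no flip
Dir E: opp run (0,4), next='.' -> no flip
Dir SW: first cell '.' (not opp) -> no flip
Dir S: opp run (1,3) capped by W -> flip
Dir SE: first cell '.' (not opp) -> no flip
All flips: (1,3)

Answer: ...WB.
...W..
.BBW..
.BBW..
.B..W.
.....W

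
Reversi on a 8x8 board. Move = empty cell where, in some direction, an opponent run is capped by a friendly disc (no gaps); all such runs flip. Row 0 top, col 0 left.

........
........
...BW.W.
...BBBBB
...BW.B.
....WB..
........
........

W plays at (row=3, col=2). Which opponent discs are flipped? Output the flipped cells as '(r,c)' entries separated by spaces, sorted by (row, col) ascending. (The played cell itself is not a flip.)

Answer: (4,3)

Derivation:
Dir NW: first cell '.' (not opp) -> no flip
Dir N: first cell '.' (not opp) -> no flip
Dir NE: opp run (2,3), next='.' -> no flip
Dir W: first cell '.' (not opp) -> no flip
Dir E: opp run (3,3) (3,4) (3,5) (3,6) (3,7), next=edge -> no flip
Dir SW: first cell '.' (not opp) -> no flip
Dir S: first cell '.' (not opp) -> no flip
Dir SE: opp run (4,3) capped by W -> flip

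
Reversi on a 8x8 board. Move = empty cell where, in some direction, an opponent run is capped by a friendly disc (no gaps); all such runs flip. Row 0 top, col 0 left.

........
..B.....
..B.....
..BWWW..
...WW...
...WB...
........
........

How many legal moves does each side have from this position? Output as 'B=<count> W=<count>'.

-- B to move --
(2,3): no bracket -> illegal
(2,4): flips 2 -> legal
(2,5): no bracket -> illegal
(2,6): no bracket -> illegal
(3,6): flips 3 -> legal
(4,2): no bracket -> illegal
(4,5): no bracket -> illegal
(4,6): no bracket -> illegal
(5,2): flips 1 -> legal
(5,5): flips 2 -> legal
(6,2): no bracket -> illegal
(6,3): no bracket -> illegal
(6,4): no bracket -> illegal
B mobility = 4
-- W to move --
(0,1): no bracket -> illegal
(0,2): no bracket -> illegal
(0,3): no bracket -> illegal
(1,1): flips 1 -> legal
(1,3): no bracket -> illegal
(2,1): flips 1 -> legal
(2,3): no bracket -> illegal
(3,1): flips 1 -> legal
(4,1): no bracket -> illegal
(4,2): no bracket -> illegal
(4,5): no bracket -> illegal
(5,5): flips 1 -> legal
(6,3): no bracket -> illegal
(6,4): flips 1 -> legal
(6,5): flips 1 -> legal
W mobility = 6

Answer: B=4 W=6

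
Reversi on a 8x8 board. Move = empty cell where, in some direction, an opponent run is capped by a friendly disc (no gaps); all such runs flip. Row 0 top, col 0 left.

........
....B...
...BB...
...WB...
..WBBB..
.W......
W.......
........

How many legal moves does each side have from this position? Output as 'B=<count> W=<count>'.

Answer: B=3 W=6

Derivation:
-- B to move --
(2,2): flips 1 -> legal
(3,1): no bracket -> illegal
(3,2): flips 1 -> legal
(4,0): no bracket -> illegal
(4,1): flips 1 -> legal
(5,0): no bracket -> illegal
(5,2): no bracket -> illegal
(5,3): no bracket -> illegal
(6,1): no bracket -> illegal
(6,2): no bracket -> illegal
(7,0): no bracket -> illegal
(7,1): no bracket -> illegal
B mobility = 3
-- W to move --
(0,3): no bracket -> illegal
(0,4): no bracket -> illegal
(0,5): no bracket -> illegal
(1,2): no bracket -> illegal
(1,3): flips 1 -> legal
(1,5): flips 1 -> legal
(2,2): no bracket -> illegal
(2,5): no bracket -> illegal
(3,2): no bracket -> illegal
(3,5): flips 1 -> legal
(3,6): no bracket -> illegal
(4,6): flips 3 -> legal
(5,2): no bracket -> illegal
(5,3): flips 1 -> legal
(5,4): no bracket -> illegal
(5,5): flips 1 -> legal
(5,6): no bracket -> illegal
W mobility = 6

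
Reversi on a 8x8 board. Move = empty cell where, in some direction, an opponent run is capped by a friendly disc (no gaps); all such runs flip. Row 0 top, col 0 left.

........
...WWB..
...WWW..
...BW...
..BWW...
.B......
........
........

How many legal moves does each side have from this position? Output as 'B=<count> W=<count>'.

-- B to move --
(0,2): no bracket -> illegal
(0,3): flips 2 -> legal
(0,4): no bracket -> illegal
(0,5): no bracket -> illegal
(1,2): flips 2 -> legal
(1,6): no bracket -> illegal
(2,2): no bracket -> illegal
(2,6): no bracket -> illegal
(3,2): no bracket -> illegal
(3,5): flips 2 -> legal
(3,6): no bracket -> illegal
(4,5): flips 2 -> legal
(5,2): no bracket -> illegal
(5,3): flips 1 -> legal
(5,4): no bracket -> illegal
(5,5): flips 1 -> legal
B mobility = 6
-- W to move --
(0,4): no bracket -> illegal
(0,5): flips 1 -> legal
(0,6): flips 1 -> legal
(1,6): flips 1 -> legal
(2,2): flips 1 -> legal
(2,6): no bracket -> illegal
(3,1): no bracket -> illegal
(3,2): flips 1 -> legal
(4,0): no bracket -> illegal
(4,1): flips 1 -> legal
(5,0): no bracket -> illegal
(5,2): no bracket -> illegal
(5,3): no bracket -> illegal
(6,0): flips 3 -> legal
(6,1): no bracket -> illegal
(6,2): no bracket -> illegal
W mobility = 7

Answer: B=6 W=7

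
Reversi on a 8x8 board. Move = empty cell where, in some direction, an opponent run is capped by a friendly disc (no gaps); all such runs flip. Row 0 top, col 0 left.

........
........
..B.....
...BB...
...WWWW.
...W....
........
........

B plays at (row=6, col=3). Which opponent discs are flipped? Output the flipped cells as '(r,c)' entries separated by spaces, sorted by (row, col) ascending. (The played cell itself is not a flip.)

Dir NW: first cell '.' (not opp) -> no flip
Dir N: opp run (5,3) (4,3) capped by B -> flip
Dir NE: first cell '.' (not opp) -> no flip
Dir W: first cell '.' (not opp) -> no flip
Dir E: first cell '.' (not opp) -> no flip
Dir SW: first cell '.' (not opp) -> no flip
Dir S: first cell '.' (not opp) -> no flip
Dir SE: first cell '.' (not opp) -> no flip

Answer: (4,3) (5,3)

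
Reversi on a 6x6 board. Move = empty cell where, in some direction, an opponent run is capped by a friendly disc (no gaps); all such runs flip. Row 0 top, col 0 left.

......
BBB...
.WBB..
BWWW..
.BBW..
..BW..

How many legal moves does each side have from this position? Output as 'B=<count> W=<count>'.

Answer: B=6 W=10

Derivation:
-- B to move --
(2,0): flips 2 -> legal
(2,4): flips 1 -> legal
(3,4): flips 4 -> legal
(4,0): flips 1 -> legal
(4,4): flips 2 -> legal
(5,4): flips 4 -> legal
B mobility = 6
-- W to move --
(0,0): flips 2 -> legal
(0,1): flips 1 -> legal
(0,2): flips 2 -> legal
(0,3): flips 1 -> legal
(1,3): flips 2 -> legal
(1,4): flips 1 -> legal
(2,0): no bracket -> illegal
(2,4): flips 2 -> legal
(3,4): no bracket -> illegal
(4,0): flips 2 -> legal
(5,0): flips 1 -> legal
(5,1): flips 3 -> legal
W mobility = 10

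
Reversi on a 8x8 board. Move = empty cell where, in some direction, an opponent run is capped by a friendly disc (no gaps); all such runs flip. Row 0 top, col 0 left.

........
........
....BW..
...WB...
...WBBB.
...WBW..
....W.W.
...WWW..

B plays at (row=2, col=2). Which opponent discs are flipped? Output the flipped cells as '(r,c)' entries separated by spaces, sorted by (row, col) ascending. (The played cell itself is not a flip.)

Dir NW: first cell '.' (not opp) -> no flip
Dir N: first cell '.' (not opp) -> no flip
Dir NE: first cell '.' (not opp) -> no flip
Dir W: first cell '.' (not opp) -> no flip
Dir E: first cell '.' (not opp) -> no flip
Dir SW: first cell '.' (not opp) -> no flip
Dir S: first cell '.' (not opp) -> no flip
Dir SE: opp run (3,3) capped by B -> flip

Answer: (3,3)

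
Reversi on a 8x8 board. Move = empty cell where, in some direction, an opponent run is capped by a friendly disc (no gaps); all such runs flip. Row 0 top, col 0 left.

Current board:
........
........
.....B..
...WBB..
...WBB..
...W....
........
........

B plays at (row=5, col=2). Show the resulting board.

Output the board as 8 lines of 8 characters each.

Place B at (5,2); scan 8 dirs for brackets.
Dir NW: first cell '.' (not opp) -> no flip
Dir N: first cell '.' (not opp) -> no flip
Dir NE: opp run (4,3) capped by B -> flip
Dir W: first cell '.' (not opp) -> no flip
Dir E: opp run (5,3), next='.' -> no flip
Dir SW: first cell '.' (not opp) -> no flip
Dir S: first cell '.' (not opp) -> no flip
Dir SE: first cell '.' (not opp) -> no flip
All flips: (4,3)

Answer: ........
........
.....B..
...WBB..
...BBB..
..BW....
........
........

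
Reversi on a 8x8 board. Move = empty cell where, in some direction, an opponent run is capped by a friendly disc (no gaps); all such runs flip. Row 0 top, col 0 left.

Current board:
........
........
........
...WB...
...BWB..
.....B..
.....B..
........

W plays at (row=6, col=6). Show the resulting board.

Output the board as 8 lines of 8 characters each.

Answer: ........
........
........
...WB...
...BWB..
.....W..
.....BW.
........

Derivation:
Place W at (6,6); scan 8 dirs for brackets.
Dir NW: opp run (5,5) capped by W -> flip
Dir N: first cell '.' (not opp) -> no flip
Dir NE: first cell '.' (not opp) -> no flip
Dir W: opp run (6,5), next='.' -> no flip
Dir E: first cell '.' (not opp) -> no flip
Dir SW: first cell '.' (not opp) -> no flip
Dir S: first cell '.' (not opp) -> no flip
Dir SE: first cell '.' (not opp) -> no flip
All flips: (5,5)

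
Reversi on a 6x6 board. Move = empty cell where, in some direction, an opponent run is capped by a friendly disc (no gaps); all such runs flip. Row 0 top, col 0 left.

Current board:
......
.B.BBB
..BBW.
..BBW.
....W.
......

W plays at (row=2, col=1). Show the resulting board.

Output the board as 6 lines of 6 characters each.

Answer: ......
.B.BBB
.WWWW.
..BBW.
....W.
......

Derivation:
Place W at (2,1); scan 8 dirs for brackets.
Dir NW: first cell '.' (not opp) -> no flip
Dir N: opp run (1,1), next='.' -> no flip
Dir NE: first cell '.' (not opp) -> no flip
Dir W: first cell '.' (not opp) -> no flip
Dir E: opp run (2,2) (2,3) capped by W -> flip
Dir SW: first cell '.' (not opp) -> no flip
Dir S: first cell '.' (not opp) -> no flip
Dir SE: opp run (3,2), next='.' -> no flip
All flips: (2,2) (2,3)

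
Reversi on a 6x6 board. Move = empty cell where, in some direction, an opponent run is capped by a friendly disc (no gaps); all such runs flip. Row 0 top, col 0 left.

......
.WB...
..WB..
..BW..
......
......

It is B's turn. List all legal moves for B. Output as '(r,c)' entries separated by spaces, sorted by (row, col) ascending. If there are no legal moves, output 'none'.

(0,0): no bracket -> illegal
(0,1): no bracket -> illegal
(0,2): no bracket -> illegal
(1,0): flips 1 -> legal
(1,3): no bracket -> illegal
(2,0): no bracket -> illegal
(2,1): flips 1 -> legal
(2,4): no bracket -> illegal
(3,1): no bracket -> illegal
(3,4): flips 1 -> legal
(4,2): no bracket -> illegal
(4,3): flips 1 -> legal
(4,4): no bracket -> illegal

Answer: (1,0) (2,1) (3,4) (4,3)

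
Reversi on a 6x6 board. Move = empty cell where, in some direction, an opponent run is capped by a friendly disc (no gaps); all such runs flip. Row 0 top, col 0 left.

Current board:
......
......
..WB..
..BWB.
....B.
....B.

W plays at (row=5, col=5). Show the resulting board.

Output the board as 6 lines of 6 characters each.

Place W at (5,5); scan 8 dirs for brackets.
Dir NW: opp run (4,4) capped by W -> flip
Dir N: first cell '.' (not opp) -> no flip
Dir NE: edge -> no flip
Dir W: opp run (5,4), next='.' -> no flip
Dir E: edge -> no flip
Dir SW: edge -> no flip
Dir S: edge -> no flip
Dir SE: edge -> no flip
All flips: (4,4)

Answer: ......
......
..WB..
..BWB.
....W.
....BW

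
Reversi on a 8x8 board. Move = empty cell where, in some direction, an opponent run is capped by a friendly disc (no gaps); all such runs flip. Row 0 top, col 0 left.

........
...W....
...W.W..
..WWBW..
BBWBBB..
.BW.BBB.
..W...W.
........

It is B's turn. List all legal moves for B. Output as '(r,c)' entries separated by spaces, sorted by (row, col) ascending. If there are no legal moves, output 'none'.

Answer: (0,3) (1,2) (1,4) (1,5) (1,6) (2,1) (2,2) (2,4) (2,6) (3,1) (3,6) (5,3) (6,1) (6,3) (7,3) (7,6) (7,7)

Derivation:
(0,2): no bracket -> illegal
(0,3): flips 3 -> legal
(0,4): no bracket -> illegal
(1,2): flips 1 -> legal
(1,4): flips 2 -> legal
(1,5): flips 2 -> legal
(1,6): flips 1 -> legal
(2,1): flips 1 -> legal
(2,2): flips 1 -> legal
(2,4): flips 2 -> legal
(2,6): flips 1 -> legal
(3,1): flips 2 -> legal
(3,6): flips 1 -> legal
(4,6): no bracket -> illegal
(5,3): flips 1 -> legal
(5,7): no bracket -> illegal
(6,1): flips 1 -> legal
(6,3): flips 1 -> legal
(6,5): no bracket -> illegal
(6,7): no bracket -> illegal
(7,1): no bracket -> illegal
(7,2): no bracket -> illegal
(7,3): flips 1 -> legal
(7,5): no bracket -> illegal
(7,6): flips 1 -> legal
(7,7): flips 1 -> legal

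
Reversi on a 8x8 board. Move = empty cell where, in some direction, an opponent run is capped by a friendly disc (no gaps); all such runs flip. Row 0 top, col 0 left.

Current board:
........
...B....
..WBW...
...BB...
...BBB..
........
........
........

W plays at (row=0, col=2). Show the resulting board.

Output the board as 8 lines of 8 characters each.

Answer: ..W.....
...W....
..WBW...
...BB...
...BBB..
........
........
........

Derivation:
Place W at (0,2); scan 8 dirs for brackets.
Dir NW: edge -> no flip
Dir N: edge -> no flip
Dir NE: edge -> no flip
Dir W: first cell '.' (not opp) -> no flip
Dir E: first cell '.' (not opp) -> no flip
Dir SW: first cell '.' (not opp) -> no flip
Dir S: first cell '.' (not opp) -> no flip
Dir SE: opp run (1,3) capped by W -> flip
All flips: (1,3)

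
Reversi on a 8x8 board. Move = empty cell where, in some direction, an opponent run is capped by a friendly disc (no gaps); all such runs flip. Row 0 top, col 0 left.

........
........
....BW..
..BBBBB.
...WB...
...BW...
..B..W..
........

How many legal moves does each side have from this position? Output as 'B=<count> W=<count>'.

Answer: B=9 W=7

Derivation:
-- B to move --
(1,4): flips 1 -> legal
(1,5): flips 1 -> legal
(1,6): flips 1 -> legal
(2,6): flips 1 -> legal
(4,2): flips 1 -> legal
(4,5): no bracket -> illegal
(5,2): flips 1 -> legal
(5,5): flips 1 -> legal
(5,6): no bracket -> illegal
(6,3): no bracket -> illegal
(6,4): flips 1 -> legal
(6,6): no bracket -> illegal
(7,4): no bracket -> illegal
(7,5): no bracket -> illegal
(7,6): flips 3 -> legal
B mobility = 9
-- W to move --
(1,3): no bracket -> illegal
(1,4): flips 3 -> legal
(1,5): no bracket -> illegal
(2,1): flips 1 -> legal
(2,2): no bracket -> illegal
(2,3): flips 2 -> legal
(2,6): no bracket -> illegal
(2,7): no bracket -> illegal
(3,1): no bracket -> illegal
(3,7): no bracket -> illegal
(4,1): no bracket -> illegal
(4,2): no bracket -> illegal
(4,5): flips 2 -> legal
(4,6): no bracket -> illegal
(4,7): flips 1 -> legal
(5,1): no bracket -> illegal
(5,2): flips 1 -> legal
(5,5): no bracket -> illegal
(6,1): no bracket -> illegal
(6,3): flips 1 -> legal
(6,4): no bracket -> illegal
(7,1): no bracket -> illegal
(7,2): no bracket -> illegal
(7,3): no bracket -> illegal
W mobility = 7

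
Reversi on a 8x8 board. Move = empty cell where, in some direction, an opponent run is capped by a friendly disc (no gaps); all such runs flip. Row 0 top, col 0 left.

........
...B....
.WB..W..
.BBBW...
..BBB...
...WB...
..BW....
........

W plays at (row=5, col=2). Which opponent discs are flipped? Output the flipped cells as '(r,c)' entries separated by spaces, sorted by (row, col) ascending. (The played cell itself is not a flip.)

Dir NW: first cell '.' (not opp) -> no flip
Dir N: opp run (4,2) (3,2) (2,2), next='.' -> no flip
Dir NE: opp run (4,3) capped by W -> flip
Dir W: first cell '.' (not opp) -> no flip
Dir E: first cell 'W' (not opp) -> no flip
Dir SW: first cell '.' (not opp) -> no flip
Dir S: opp run (6,2), next='.' -> no flip
Dir SE: first cell 'W' (not opp) -> no flip

Answer: (4,3)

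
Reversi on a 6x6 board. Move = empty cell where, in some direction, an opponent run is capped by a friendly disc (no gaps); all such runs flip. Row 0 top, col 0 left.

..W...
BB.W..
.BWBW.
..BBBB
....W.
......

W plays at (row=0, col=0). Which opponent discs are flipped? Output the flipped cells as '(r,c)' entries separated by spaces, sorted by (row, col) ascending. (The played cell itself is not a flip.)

Answer: (1,1)

Derivation:
Dir NW: edge -> no flip
Dir N: edge -> no flip
Dir NE: edge -> no flip
Dir W: edge -> no flip
Dir E: first cell '.' (not opp) -> no flip
Dir SW: edge -> no flip
Dir S: opp run (1,0), next='.' -> no flip
Dir SE: opp run (1,1) capped by W -> flip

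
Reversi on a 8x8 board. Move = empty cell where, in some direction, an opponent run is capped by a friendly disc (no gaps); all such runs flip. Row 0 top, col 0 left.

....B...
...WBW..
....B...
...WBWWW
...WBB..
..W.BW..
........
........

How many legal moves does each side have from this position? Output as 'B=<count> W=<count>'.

-- B to move --
(0,2): flips 1 -> legal
(0,3): no bracket -> illegal
(0,5): no bracket -> illegal
(0,6): flips 1 -> legal
(1,2): flips 1 -> legal
(1,6): flips 1 -> legal
(2,2): flips 2 -> legal
(2,3): no bracket -> illegal
(2,5): flips 1 -> legal
(2,6): flips 2 -> legal
(2,7): flips 1 -> legal
(3,2): flips 2 -> legal
(4,1): no bracket -> illegal
(4,2): flips 2 -> legal
(4,6): flips 1 -> legal
(4,7): no bracket -> illegal
(5,1): no bracket -> illegal
(5,3): no bracket -> illegal
(5,6): flips 1 -> legal
(6,1): flips 2 -> legal
(6,2): no bracket -> illegal
(6,3): no bracket -> illegal
(6,4): no bracket -> illegal
(6,5): flips 1 -> legal
(6,6): flips 1 -> legal
B mobility = 15
-- W to move --
(0,3): no bracket -> illegal
(0,5): no bracket -> illegal
(2,3): no bracket -> illegal
(2,5): flips 1 -> legal
(4,6): flips 2 -> legal
(5,3): flips 2 -> legal
(5,6): no bracket -> illegal
(6,3): flips 2 -> legal
(6,4): no bracket -> illegal
(6,5): flips 1 -> legal
W mobility = 5

Answer: B=15 W=5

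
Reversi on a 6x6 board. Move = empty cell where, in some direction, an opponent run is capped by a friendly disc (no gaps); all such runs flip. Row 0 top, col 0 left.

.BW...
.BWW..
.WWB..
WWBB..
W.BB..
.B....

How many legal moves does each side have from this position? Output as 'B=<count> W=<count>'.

Answer: B=5 W=9

Derivation:
-- B to move --
(0,3): flips 2 -> legal
(0,4): no bracket -> illegal
(1,0): flips 1 -> legal
(1,4): flips 2 -> legal
(2,0): flips 3 -> legal
(2,4): no bracket -> illegal
(4,1): flips 2 -> legal
(5,0): no bracket -> illegal
B mobility = 5
-- W to move --
(0,0): flips 2 -> legal
(1,0): flips 1 -> legal
(1,4): no bracket -> illegal
(2,0): flips 1 -> legal
(2,4): flips 1 -> legal
(3,4): flips 3 -> legal
(4,1): no bracket -> illegal
(4,4): flips 1 -> legal
(5,0): no bracket -> illegal
(5,2): flips 2 -> legal
(5,3): flips 4 -> legal
(5,4): flips 2 -> legal
W mobility = 9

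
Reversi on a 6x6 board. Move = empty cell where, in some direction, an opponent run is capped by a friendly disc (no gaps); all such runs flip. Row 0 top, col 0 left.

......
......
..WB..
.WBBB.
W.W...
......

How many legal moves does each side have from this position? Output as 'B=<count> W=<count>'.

Answer: B=6 W=3

Derivation:
-- B to move --
(1,1): flips 1 -> legal
(1,2): flips 1 -> legal
(1,3): no bracket -> illegal
(2,0): no bracket -> illegal
(2,1): flips 1 -> legal
(3,0): flips 1 -> legal
(4,1): no bracket -> illegal
(4,3): no bracket -> illegal
(5,0): no bracket -> illegal
(5,1): flips 1 -> legal
(5,2): flips 1 -> legal
(5,3): no bracket -> illegal
B mobility = 6
-- W to move --
(1,2): no bracket -> illegal
(1,3): no bracket -> illegal
(1,4): no bracket -> illegal
(2,1): no bracket -> illegal
(2,4): flips 2 -> legal
(2,5): no bracket -> illegal
(3,5): flips 3 -> legal
(4,1): no bracket -> illegal
(4,3): no bracket -> illegal
(4,4): flips 1 -> legal
(4,5): no bracket -> illegal
W mobility = 3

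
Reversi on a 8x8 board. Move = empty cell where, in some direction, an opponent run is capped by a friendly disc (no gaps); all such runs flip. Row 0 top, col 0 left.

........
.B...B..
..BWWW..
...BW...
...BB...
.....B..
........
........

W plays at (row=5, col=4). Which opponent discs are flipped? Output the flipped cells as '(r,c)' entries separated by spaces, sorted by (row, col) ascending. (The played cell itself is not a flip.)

Answer: (4,4)

Derivation:
Dir NW: opp run (4,3), next='.' -> no flip
Dir N: opp run (4,4) capped by W -> flip
Dir NE: first cell '.' (not opp) -> no flip
Dir W: first cell '.' (not opp) -> no flip
Dir E: opp run (5,5), next='.' -> no flip
Dir SW: first cell '.' (not opp) -> no flip
Dir S: first cell '.' (not opp) -> no flip
Dir SE: first cell '.' (not opp) -> no flip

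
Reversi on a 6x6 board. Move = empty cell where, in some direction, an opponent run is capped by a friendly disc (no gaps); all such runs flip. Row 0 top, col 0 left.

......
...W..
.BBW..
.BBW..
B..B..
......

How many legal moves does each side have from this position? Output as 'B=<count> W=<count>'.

-- B to move --
(0,2): no bracket -> illegal
(0,3): flips 3 -> legal
(0,4): flips 1 -> legal
(1,2): no bracket -> illegal
(1,4): flips 1 -> legal
(2,4): flips 1 -> legal
(3,4): flips 1 -> legal
(4,2): no bracket -> illegal
(4,4): flips 1 -> legal
B mobility = 6
-- W to move --
(1,0): no bracket -> illegal
(1,1): flips 1 -> legal
(1,2): no bracket -> illegal
(2,0): flips 2 -> legal
(3,0): flips 2 -> legal
(3,4): no bracket -> illegal
(4,1): flips 1 -> legal
(4,2): no bracket -> illegal
(4,4): no bracket -> illegal
(5,0): no bracket -> illegal
(5,1): no bracket -> illegal
(5,2): no bracket -> illegal
(5,3): flips 1 -> legal
(5,4): no bracket -> illegal
W mobility = 5

Answer: B=6 W=5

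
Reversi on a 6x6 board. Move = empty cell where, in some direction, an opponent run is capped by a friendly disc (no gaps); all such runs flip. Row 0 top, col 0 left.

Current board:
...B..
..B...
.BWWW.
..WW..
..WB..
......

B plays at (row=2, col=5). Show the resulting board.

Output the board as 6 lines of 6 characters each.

Place B at (2,5); scan 8 dirs for brackets.
Dir NW: first cell '.' (not opp) -> no flip
Dir N: first cell '.' (not opp) -> no flip
Dir NE: edge -> no flip
Dir W: opp run (2,4) (2,3) (2,2) capped by B -> flip
Dir E: edge -> no flip
Dir SW: first cell '.' (not opp) -> no flip
Dir S: first cell '.' (not opp) -> no flip
Dir SE: edge -> no flip
All flips: (2,2) (2,3) (2,4)

Answer: ...B..
..B...
.BBBBB
..WW..
..WB..
......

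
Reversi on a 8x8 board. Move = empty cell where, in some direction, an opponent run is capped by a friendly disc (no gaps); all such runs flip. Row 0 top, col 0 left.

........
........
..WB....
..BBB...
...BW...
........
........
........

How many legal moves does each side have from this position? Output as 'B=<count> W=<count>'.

-- B to move --
(1,1): flips 1 -> legal
(1,2): flips 1 -> legal
(1,3): no bracket -> illegal
(2,1): flips 1 -> legal
(3,1): no bracket -> illegal
(3,5): no bracket -> illegal
(4,5): flips 1 -> legal
(5,3): no bracket -> illegal
(5,4): flips 1 -> legal
(5,5): flips 1 -> legal
B mobility = 6
-- W to move --
(1,2): no bracket -> illegal
(1,3): no bracket -> illegal
(1,4): no bracket -> illegal
(2,1): no bracket -> illegal
(2,4): flips 2 -> legal
(2,5): no bracket -> illegal
(3,1): no bracket -> illegal
(3,5): no bracket -> illegal
(4,1): no bracket -> illegal
(4,2): flips 2 -> legal
(4,5): no bracket -> illegal
(5,2): no bracket -> illegal
(5,3): no bracket -> illegal
(5,4): no bracket -> illegal
W mobility = 2

Answer: B=6 W=2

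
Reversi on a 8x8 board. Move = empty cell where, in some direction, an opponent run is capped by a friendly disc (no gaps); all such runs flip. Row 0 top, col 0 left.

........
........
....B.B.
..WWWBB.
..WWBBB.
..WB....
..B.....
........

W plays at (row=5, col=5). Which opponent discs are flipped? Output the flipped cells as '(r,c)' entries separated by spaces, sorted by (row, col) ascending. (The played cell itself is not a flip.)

Answer: (4,4)

Derivation:
Dir NW: opp run (4,4) capped by W -> flip
Dir N: opp run (4,5) (3,5), next='.' -> no flip
Dir NE: opp run (4,6), next='.' -> no flip
Dir W: first cell '.' (not opp) -> no flip
Dir E: first cell '.' (not opp) -> no flip
Dir SW: first cell '.' (not opp) -> no flip
Dir S: first cell '.' (not opp) -> no flip
Dir SE: first cell '.' (not opp) -> no flip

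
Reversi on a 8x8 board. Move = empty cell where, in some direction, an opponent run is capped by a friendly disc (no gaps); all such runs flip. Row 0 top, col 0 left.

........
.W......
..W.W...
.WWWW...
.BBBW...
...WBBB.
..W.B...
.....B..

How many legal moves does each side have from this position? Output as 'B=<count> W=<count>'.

-- B to move --
(0,0): flips 4 -> legal
(0,1): no bracket -> illegal
(0,2): no bracket -> illegal
(1,0): no bracket -> illegal
(1,2): flips 2 -> legal
(1,3): no bracket -> illegal
(1,4): flips 3 -> legal
(1,5): flips 2 -> legal
(2,0): flips 1 -> legal
(2,1): flips 2 -> legal
(2,3): flips 2 -> legal
(2,5): flips 1 -> legal
(3,0): no bracket -> illegal
(3,5): no bracket -> illegal
(4,0): no bracket -> illegal
(4,5): flips 1 -> legal
(5,1): no bracket -> illegal
(5,2): flips 1 -> legal
(6,1): no bracket -> illegal
(6,3): flips 1 -> legal
(7,1): no bracket -> illegal
(7,2): no bracket -> illegal
(7,3): no bracket -> illegal
B mobility = 11
-- W to move --
(3,0): no bracket -> illegal
(4,0): flips 3 -> legal
(4,5): no bracket -> illegal
(4,6): no bracket -> illegal
(4,7): no bracket -> illegal
(5,0): flips 1 -> legal
(5,1): flips 2 -> legal
(5,2): flips 2 -> legal
(5,7): flips 3 -> legal
(6,3): no bracket -> illegal
(6,5): flips 2 -> legal
(6,6): flips 1 -> legal
(6,7): no bracket -> illegal
(7,3): no bracket -> illegal
(7,4): flips 2 -> legal
(7,6): no bracket -> illegal
W mobility = 8

Answer: B=11 W=8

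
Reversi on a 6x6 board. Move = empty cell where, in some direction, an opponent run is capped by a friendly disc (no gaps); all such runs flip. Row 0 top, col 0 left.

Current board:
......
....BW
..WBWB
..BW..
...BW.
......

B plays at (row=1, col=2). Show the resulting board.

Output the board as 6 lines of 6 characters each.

Place B at (1,2); scan 8 dirs for brackets.
Dir NW: first cell '.' (not opp) -> no flip
Dir N: first cell '.' (not opp) -> no flip
Dir NE: first cell '.' (not opp) -> no flip
Dir W: first cell '.' (not opp) -> no flip
Dir E: first cell '.' (not opp) -> no flip
Dir SW: first cell '.' (not opp) -> no flip
Dir S: opp run (2,2) capped by B -> flip
Dir SE: first cell 'B' (not opp) -> no flip
All flips: (2,2)

Answer: ......
..B.BW
..BBWB
..BW..
...BW.
......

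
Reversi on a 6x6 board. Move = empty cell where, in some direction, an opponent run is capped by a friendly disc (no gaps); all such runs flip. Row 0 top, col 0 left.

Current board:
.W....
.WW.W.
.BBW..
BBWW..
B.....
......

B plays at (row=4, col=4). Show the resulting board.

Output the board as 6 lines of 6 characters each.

Place B at (4,4); scan 8 dirs for brackets.
Dir NW: opp run (3,3) capped by B -> flip
Dir N: first cell '.' (not opp) -> no flip
Dir NE: first cell '.' (not opp) -> no flip
Dir W: first cell '.' (not opp) -> no flip
Dir E: first cell '.' (not opp) -> no flip
Dir SW: first cell '.' (not opp) -> no flip
Dir S: first cell '.' (not opp) -> no flip
Dir SE: first cell '.' (not opp) -> no flip
All flips: (3,3)

Answer: .W....
.WW.W.
.BBW..
BBWB..
B...B.
......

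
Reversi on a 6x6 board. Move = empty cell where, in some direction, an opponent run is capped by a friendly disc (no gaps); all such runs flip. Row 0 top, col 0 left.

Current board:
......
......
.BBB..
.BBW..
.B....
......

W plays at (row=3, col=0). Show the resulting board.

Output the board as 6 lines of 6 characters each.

Answer: ......
......
.BBB..
WWWW..
.B....
......

Derivation:
Place W at (3,0); scan 8 dirs for brackets.
Dir NW: edge -> no flip
Dir N: first cell '.' (not opp) -> no flip
Dir NE: opp run (2,1), next='.' -> no flip
Dir W: edge -> no flip
Dir E: opp run (3,1) (3,2) capped by W -> flip
Dir SW: edge -> no flip
Dir S: first cell '.' (not opp) -> no flip
Dir SE: opp run (4,1), next='.' -> no flip
All flips: (3,1) (3,2)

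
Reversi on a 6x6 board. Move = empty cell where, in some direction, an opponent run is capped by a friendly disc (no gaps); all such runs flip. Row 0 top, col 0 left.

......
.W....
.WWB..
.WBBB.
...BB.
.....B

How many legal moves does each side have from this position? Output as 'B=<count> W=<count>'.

-- B to move --
(0,0): flips 2 -> legal
(0,1): no bracket -> illegal
(0,2): no bracket -> illegal
(1,0): flips 1 -> legal
(1,2): flips 1 -> legal
(1,3): no bracket -> illegal
(2,0): flips 2 -> legal
(3,0): flips 1 -> legal
(4,0): no bracket -> illegal
(4,1): no bracket -> illegal
(4,2): no bracket -> illegal
B mobility = 5
-- W to move --
(1,2): no bracket -> illegal
(1,3): no bracket -> illegal
(1,4): no bracket -> illegal
(2,4): flips 1 -> legal
(2,5): no bracket -> illegal
(3,5): flips 3 -> legal
(4,1): no bracket -> illegal
(4,2): flips 1 -> legal
(4,5): no bracket -> illegal
(5,2): no bracket -> illegal
(5,3): no bracket -> illegal
(5,4): flips 2 -> legal
W mobility = 4

Answer: B=5 W=4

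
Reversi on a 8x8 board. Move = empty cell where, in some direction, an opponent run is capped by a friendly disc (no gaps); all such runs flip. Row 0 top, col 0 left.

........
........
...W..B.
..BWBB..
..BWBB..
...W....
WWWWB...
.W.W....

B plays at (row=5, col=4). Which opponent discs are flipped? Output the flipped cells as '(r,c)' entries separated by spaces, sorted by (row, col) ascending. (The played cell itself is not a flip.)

Answer: (4,3)

Derivation:
Dir NW: opp run (4,3) capped by B -> flip
Dir N: first cell 'B' (not opp) -> no flip
Dir NE: first cell 'B' (not opp) -> no flip
Dir W: opp run (5,3), next='.' -> no flip
Dir E: first cell '.' (not opp) -> no flip
Dir SW: opp run (6,3), next='.' -> no flip
Dir S: first cell 'B' (not opp) -> no flip
Dir SE: first cell '.' (not opp) -> no flip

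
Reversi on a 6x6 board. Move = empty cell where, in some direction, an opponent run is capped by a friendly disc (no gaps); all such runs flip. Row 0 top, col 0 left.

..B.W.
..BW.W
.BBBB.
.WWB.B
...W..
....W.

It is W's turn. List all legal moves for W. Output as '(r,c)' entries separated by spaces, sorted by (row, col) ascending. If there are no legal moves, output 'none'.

Answer: (1,0) (1,1) (1,4) (3,4) (4,2)

Derivation:
(0,1): no bracket -> illegal
(0,3): no bracket -> illegal
(1,0): flips 1 -> legal
(1,1): flips 2 -> legal
(1,4): flips 1 -> legal
(2,0): no bracket -> illegal
(2,5): no bracket -> illegal
(3,0): no bracket -> illegal
(3,4): flips 1 -> legal
(4,2): flips 2 -> legal
(4,4): no bracket -> illegal
(4,5): no bracket -> illegal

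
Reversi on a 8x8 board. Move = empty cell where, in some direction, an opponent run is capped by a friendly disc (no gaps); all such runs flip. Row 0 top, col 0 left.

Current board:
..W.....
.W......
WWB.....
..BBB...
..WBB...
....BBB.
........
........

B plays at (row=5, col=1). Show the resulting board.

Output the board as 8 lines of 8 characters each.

Place B at (5,1); scan 8 dirs for brackets.
Dir NW: first cell '.' (not opp) -> no flip
Dir N: first cell '.' (not opp) -> no flip
Dir NE: opp run (4,2) capped by B -> flip
Dir W: first cell '.' (not opp) -> no flip
Dir E: first cell '.' (not opp) -> no flip
Dir SW: first cell '.' (not opp) -> no flip
Dir S: first cell '.' (not opp) -> no flip
Dir SE: first cell '.' (not opp) -> no flip
All flips: (4,2)

Answer: ..W.....
.W......
WWB.....
..BBB...
..BBB...
.B..BBB.
........
........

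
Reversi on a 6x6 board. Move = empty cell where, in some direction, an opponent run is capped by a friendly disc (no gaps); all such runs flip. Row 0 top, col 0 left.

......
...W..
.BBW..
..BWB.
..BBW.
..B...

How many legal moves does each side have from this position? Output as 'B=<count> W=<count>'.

-- B to move --
(0,2): no bracket -> illegal
(0,3): flips 3 -> legal
(0,4): flips 1 -> legal
(1,2): flips 1 -> legal
(1,4): flips 1 -> legal
(2,4): flips 2 -> legal
(3,5): no bracket -> illegal
(4,5): flips 1 -> legal
(5,3): no bracket -> illegal
(5,4): flips 1 -> legal
(5,5): flips 2 -> legal
B mobility = 8
-- W to move --
(1,0): no bracket -> illegal
(1,1): flips 1 -> legal
(1,2): no bracket -> illegal
(2,0): flips 2 -> legal
(2,4): flips 1 -> legal
(2,5): no bracket -> illegal
(3,0): no bracket -> illegal
(3,1): flips 2 -> legal
(3,5): flips 1 -> legal
(4,1): flips 3 -> legal
(4,5): flips 1 -> legal
(5,1): flips 1 -> legal
(5,3): flips 1 -> legal
(5,4): no bracket -> illegal
W mobility = 9

Answer: B=8 W=9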